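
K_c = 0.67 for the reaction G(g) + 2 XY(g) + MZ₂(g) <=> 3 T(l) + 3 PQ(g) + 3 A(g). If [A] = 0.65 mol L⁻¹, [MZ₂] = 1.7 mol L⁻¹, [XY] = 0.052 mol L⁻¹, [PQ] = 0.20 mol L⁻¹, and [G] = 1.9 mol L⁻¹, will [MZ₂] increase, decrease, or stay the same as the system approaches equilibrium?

(T is a pure liquid — omitted from Q_c.)
Q_c = [PQ]³·[A]³ / ([G]·[XY]²·[MZ₂]) = (0.20)³·(0.65)³ / ((1.9)·(0.052)²·(1.7)) = 0.25
Q_c = 0.25 < K_c = 0.67: net forward reaction.
MZ₂ is a reactant, so it decreases.

decrease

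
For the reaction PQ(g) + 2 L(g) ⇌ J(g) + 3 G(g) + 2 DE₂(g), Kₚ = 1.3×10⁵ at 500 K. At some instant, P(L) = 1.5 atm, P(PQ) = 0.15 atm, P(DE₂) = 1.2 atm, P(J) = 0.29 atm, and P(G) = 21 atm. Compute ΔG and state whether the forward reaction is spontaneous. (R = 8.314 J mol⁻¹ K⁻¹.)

Qₚ = P(J)·P(G)³·P(DE₂)² / (P(PQ)·P(L)²) = (0.29)·(21)³·(1.2)² / ((0.15)·(1.5)²) = 11500
ΔG = RT ln(Qₚ/Kₚ) = (8.314 J mol⁻¹ K⁻¹)(500 K) × ln(11500/1.3×10⁵)
   = (4.157 kJ/mol)(-2.425) = -10.1 kJ/mol
ΔG < 0, so the forward reaction is spontaneous (proceeds forward).

ΔG = -10.1 kJ/mol; the forward reaction is spontaneous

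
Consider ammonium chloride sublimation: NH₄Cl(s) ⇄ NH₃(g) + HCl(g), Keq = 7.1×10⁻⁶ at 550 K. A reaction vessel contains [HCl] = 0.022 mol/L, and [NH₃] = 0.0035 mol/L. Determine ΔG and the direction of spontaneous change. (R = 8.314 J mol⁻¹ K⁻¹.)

ΔG = 10.9 kJ/mol; the forward reaction is non-spontaneous

(NH₄Cl is a pure solid — omitted from Q.)
Q = [NH₃]·[HCl] = (0.0035)·(0.022) = 7.70×10⁻⁵
ΔG = RT ln(Q/Keq) = (8.314 J mol⁻¹ K⁻¹)(550 K) × ln(7.70×10⁻⁵/7.1×10⁻⁶)
   = (4.573 kJ/mol)(2.384) = 10.9 kJ/mol
ΔG > 0, so the forward reaction is non-spontaneous (proceeds in reverse).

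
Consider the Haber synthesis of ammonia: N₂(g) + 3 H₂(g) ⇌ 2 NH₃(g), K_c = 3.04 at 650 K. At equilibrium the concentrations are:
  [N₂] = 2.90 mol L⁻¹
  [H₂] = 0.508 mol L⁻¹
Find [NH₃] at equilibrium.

[NH₃] = 1.08 mol L⁻¹

At equilibrium, K_c = [NH₃]² / ([N₂]·[H₂]³) = 3.04.
([NH₃])² / ((2.90)·(0.508)³) = 3.04
[NH₃]² = 1.16 ⇒ [NH₃] = 1.08 mol L⁻¹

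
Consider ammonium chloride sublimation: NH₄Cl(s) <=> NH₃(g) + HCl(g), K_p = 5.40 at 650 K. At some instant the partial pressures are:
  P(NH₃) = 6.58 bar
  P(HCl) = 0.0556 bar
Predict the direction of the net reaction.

(NH₄Cl is a pure solid — omitted from Q_p.)
Q_p = P(NH₃)·P(HCl) = (6.58)·(0.0556) = 0.366
Q_p = 0.366 < K_p = 5.40, so the forward reaction proceeds.

toward products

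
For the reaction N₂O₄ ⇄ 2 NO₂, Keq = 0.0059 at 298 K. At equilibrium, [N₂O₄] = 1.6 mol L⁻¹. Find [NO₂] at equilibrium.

At equilibrium, Keq = [NO₂]² / [N₂O₄] = 0.0059.
([NO₂])² / (1.6) = 0.0059
[NO₂]² = 0.00944 ⇒ [NO₂] = 0.097 mol L⁻¹

[NO₂] = 0.097 mol L⁻¹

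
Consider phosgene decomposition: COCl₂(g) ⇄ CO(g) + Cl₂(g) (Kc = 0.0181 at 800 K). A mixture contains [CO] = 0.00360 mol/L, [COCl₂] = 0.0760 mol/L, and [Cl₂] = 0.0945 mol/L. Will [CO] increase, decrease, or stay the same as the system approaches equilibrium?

Qc = [CO]·[Cl₂] / [COCl₂] = (0.00360)·(0.0945) / (0.0760) = 0.00448
Qc = 0.00448 < Kc = 0.0181: net forward reaction.
CO is a product, so it increases.

increase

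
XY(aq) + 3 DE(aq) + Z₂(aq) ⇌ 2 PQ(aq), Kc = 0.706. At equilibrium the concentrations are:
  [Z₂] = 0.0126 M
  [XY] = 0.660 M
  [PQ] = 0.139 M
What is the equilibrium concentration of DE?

[DE] = 1.49 M

At equilibrium, Kc = [PQ]² / ([XY]·[DE]³·[Z₂]) = 0.706.
(0.139)² / ((0.660)·([DE])³·(0.0126)) = 0.706
[DE]³ = 3.29 ⇒ [DE] = 1.49 M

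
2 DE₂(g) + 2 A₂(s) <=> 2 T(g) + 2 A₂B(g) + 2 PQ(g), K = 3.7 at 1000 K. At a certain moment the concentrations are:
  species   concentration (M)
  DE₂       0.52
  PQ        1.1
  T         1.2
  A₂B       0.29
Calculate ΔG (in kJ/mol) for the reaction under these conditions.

ΔG = -16.0 kJ/mol

(A₂ is a pure solid — omitted from Q.)
Q = [T]²·[A₂B]²·[PQ]² / [DE₂]² = (1.2)²·(0.29)²·(1.1)² / (0.52)² = 0.542
ΔG = RT ln(Q/K) = (8.314 J mol⁻¹ K⁻¹)(1000 K) × ln(0.542/3.7)
   = (8.314 kJ/mol)(-1.921) = -16.0 kJ/mol
ΔG < 0, so the forward reaction is spontaneous (proceeds forward).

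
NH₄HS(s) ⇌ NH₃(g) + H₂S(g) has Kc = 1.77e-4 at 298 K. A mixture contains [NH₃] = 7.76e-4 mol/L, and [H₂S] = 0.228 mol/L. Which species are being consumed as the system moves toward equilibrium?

none (at equilibrium)

(NH₄HS is a pure solid — omitted from Qc.)
Qc = [NH₃]·[H₂S] = (7.76e-4)·(0.228) = 1.77e-4
Qc = 1.77e-4 = Kc; the system is at equilibrium.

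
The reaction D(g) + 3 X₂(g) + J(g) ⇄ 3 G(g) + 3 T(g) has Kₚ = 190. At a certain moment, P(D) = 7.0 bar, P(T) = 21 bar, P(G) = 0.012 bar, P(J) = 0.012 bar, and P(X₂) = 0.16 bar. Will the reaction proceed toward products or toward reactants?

Qₚ = P(G)³·P(T)³ / (P(D)·P(X₂)³·P(J)) = (0.012)³·(21)³ / ((7.0)·(0.16)³·(0.012)) = 47
Qₚ = 47 < Kₚ = 190, so the forward reaction proceeds.

toward products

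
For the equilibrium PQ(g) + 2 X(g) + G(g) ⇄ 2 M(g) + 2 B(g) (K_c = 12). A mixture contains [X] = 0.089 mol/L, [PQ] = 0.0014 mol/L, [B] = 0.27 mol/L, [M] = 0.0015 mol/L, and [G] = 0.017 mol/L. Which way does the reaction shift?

Q_c = [M]²·[B]² / ([PQ]·[X]²·[G]) = (0.0015)²·(0.27)² / ((0.0014)·(0.089)²·(0.017)) = 0.87
Q_c = 0.87 < K_c = 12, so the forward reaction proceeds.

to the right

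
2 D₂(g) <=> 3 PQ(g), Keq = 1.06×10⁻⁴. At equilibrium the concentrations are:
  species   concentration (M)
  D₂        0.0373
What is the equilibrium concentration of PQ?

At equilibrium, Keq = [PQ]³ / [D₂]² = 1.06×10⁻⁴.
([PQ])³ / (0.0373)² = 1.06×10⁻⁴
[PQ]³ = 1.47×10⁻⁷ ⇒ [PQ] = 0.00528 M

[PQ] = 0.00528 M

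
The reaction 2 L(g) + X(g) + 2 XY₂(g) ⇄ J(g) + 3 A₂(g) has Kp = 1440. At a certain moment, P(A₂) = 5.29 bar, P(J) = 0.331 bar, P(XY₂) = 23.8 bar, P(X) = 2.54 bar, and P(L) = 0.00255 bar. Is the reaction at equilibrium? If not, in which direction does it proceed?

to the left

Qp = P(J)·P(A₂)³ / (P(L)²·P(X)·P(XY₂)²) = (0.331)·(5.29)³ / ((0.00255)²·(2.54)·(23.8)²) = 5240
Qp = 5240 > Kp = 1440, so the reverse reaction proceeds.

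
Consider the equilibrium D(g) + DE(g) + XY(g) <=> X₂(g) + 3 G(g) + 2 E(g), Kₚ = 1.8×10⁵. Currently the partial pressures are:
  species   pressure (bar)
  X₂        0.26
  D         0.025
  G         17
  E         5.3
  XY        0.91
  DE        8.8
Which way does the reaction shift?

Qₚ = P(X₂)·P(G)³·P(E)² / (P(D)·P(DE)·P(XY)) = (0.26)·(17)³·(5.3)² / ((0.025)·(8.8)·(0.91)) = 1.8×10⁵
Qₚ = 1.8×10⁵ = Kₚ, so the system is already at equilibrium.

neither direction; the system is at equilibrium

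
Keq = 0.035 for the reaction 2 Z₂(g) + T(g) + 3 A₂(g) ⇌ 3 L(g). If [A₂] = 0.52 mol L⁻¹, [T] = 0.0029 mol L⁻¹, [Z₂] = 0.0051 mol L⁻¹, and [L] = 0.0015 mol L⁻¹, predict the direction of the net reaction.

in the reverse direction

Q = [L]³ / ([Z₂]²·[T]·[A₂]³) = (0.0015)³ / ((0.0051)²·(0.0029)·(0.52)³) = 0.32
Q = 0.32 > Keq = 0.035, so the reverse reaction proceeds.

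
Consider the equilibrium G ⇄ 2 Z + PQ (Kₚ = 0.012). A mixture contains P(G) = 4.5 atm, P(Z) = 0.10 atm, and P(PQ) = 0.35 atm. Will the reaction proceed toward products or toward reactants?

Qₚ = P(Z)²·P(PQ) / P(G) = (0.10)²·(0.35) / (4.5) = 7.8×10⁻⁴
Qₚ = 7.8×10⁻⁴ < Kₚ = 0.012, so the forward reaction proceeds.

to the right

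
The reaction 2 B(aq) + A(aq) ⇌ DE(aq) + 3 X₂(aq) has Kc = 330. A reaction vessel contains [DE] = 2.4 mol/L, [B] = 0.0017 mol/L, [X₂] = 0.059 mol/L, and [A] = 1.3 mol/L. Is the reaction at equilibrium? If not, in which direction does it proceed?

Qc = [DE]·[X₂]³ / ([B]²·[A]) = (2.4)·(0.059)³ / ((0.0017)²·(1.3)) = 130
Qc = 130 < Kc = 330, so the forward reaction proceeds.

to the right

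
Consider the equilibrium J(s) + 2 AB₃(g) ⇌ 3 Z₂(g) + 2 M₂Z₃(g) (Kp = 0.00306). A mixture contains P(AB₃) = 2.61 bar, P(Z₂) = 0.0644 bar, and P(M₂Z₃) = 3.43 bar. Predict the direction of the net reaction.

(J is a pure solid — omitted from Qp.)
Qp = P(Z₂)³·P(M₂Z₃)² / P(AB₃)² = (0.0644)³·(3.43)² / (2.61)² = 4.61e-4
Qp = 4.61e-4 < Kp = 0.00306, so the forward reaction proceeds.

in the forward direction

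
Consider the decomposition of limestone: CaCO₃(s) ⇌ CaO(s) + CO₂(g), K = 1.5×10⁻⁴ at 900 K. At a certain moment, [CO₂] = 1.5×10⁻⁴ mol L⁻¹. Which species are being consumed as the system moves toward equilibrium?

(CaCO₃, CaO are pure solids — omitted from Q.)
Q = [CO₂] = 1.5×10⁻⁴
Q = 1.5×10⁻⁴ = K; the system is at equilibrium.

none (at equilibrium)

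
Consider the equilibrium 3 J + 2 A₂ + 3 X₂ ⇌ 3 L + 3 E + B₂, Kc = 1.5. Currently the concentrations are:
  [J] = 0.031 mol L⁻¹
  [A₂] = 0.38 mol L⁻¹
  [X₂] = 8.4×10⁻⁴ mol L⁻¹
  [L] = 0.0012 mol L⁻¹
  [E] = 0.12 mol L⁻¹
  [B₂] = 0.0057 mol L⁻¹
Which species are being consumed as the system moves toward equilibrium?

L, E, B₂ (products)

Qc = [L]³·[E]³·[B₂] / ([J]³·[A₂]²·[X₂]³) = (0.0012)³·(0.12)³·(0.0057) / ((0.031)³·(0.38)²·(8.4×10⁻⁴)³) = 6.7
Qc = 6.7 > Kc = 1.5: net reverse reaction.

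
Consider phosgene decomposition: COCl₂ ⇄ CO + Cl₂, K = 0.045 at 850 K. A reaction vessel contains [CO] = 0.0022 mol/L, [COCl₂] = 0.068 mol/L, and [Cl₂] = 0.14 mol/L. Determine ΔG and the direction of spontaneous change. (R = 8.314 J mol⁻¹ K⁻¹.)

Q = [CO]·[Cl₂] / [COCl₂] = (0.0022)·(0.14) / (0.068) = 0.00453
ΔG = RT ln(Q/K) = (8.314 J mol⁻¹ K⁻¹)(850 K) × ln(0.00453/0.045)
   = (7.067 kJ/mol)(-2.296) = -16.2 kJ/mol
ΔG < 0, so the forward reaction is spontaneous (proceeds forward).

ΔG = -16.2 kJ/mol; the forward reaction is spontaneous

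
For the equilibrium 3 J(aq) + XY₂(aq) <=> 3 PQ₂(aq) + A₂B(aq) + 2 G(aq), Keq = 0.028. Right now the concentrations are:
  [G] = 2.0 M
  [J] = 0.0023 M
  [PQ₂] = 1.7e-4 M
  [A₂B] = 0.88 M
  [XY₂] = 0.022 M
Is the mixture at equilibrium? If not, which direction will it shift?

Q = [PQ₂]³·[A₂B]·[G]² / ([J]³·[XY₂]) = (1.7e-4)³·(0.88)·(2.0)² / ((0.0023)³·(0.022)) = 0.065
Q = 0.065 > Keq = 0.028: net reverse reaction.

no; Q > K, reaction proceeds in reverse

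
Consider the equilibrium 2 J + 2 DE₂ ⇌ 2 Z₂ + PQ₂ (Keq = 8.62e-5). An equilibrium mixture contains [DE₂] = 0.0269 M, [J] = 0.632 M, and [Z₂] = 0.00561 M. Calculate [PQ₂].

[PQ₂] = 7.92e-4 M

At equilibrium, Keq = [Z₂]²·[PQ₂] / ([J]²·[DE₂]²) = 8.62e-5.
(0.00561)²·([PQ₂]) / ((0.632)²·(0.0269)²) = 8.62e-5
[PQ₂] = 7.92e-4 M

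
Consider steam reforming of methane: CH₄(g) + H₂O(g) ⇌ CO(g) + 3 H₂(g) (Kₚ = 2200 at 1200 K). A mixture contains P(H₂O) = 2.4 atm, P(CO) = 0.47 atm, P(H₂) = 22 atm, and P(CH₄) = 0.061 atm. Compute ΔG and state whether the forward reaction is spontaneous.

ΔG = 27.4 kJ/mol; the forward reaction is non-spontaneous

Qₚ = P(CO)·P(H₂)³ / (P(CH₄)·P(H₂O)) = (0.47)·(22)³ / ((0.061)·(2.4)) = 34200
ΔG = RT ln(Qₚ/Kₚ) = (8.314 J mol⁻¹ K⁻¹)(1200 K) × ln(34200/2200)
   = (9.977 kJ/mol)(2.744) = 27.4 kJ/mol
ΔG > 0, so the forward reaction is non-spontaneous (proceeds in reverse).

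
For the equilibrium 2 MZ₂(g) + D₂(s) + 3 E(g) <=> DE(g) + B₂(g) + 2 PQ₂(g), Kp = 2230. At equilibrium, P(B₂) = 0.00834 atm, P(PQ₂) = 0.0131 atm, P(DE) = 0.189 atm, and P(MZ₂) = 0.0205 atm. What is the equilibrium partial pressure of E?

(D₂ is a pure solid — omitted from Kp.)
At equilibrium, Kp = P(DE)·P(B₂)·P(PQ₂)² / (P(MZ₂)²·P(E)³) = 2230.
(0.189)·(0.00834)·(0.0131)² / ((0.0205)²·(P(E))³) = 2230
P(E)³ = 2.89e-7 ⇒ P(E) = 0.00661 atm

P(E) = 0.00661 atm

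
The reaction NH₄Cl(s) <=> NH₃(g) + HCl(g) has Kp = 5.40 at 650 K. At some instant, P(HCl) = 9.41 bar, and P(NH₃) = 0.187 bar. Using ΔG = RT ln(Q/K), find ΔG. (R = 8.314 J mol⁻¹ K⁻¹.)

(NH₄Cl is a pure solid — omitted from Qp.)
Qp = P(NH₃)·P(HCl) = (0.187)·(9.41) = 1.76
ΔG = RT ln(Qp/Kp) = (8.314 J mol⁻¹ K⁻¹)(650 K) × ln(1.76/5.40)
   = (5.404 kJ/mol)(-1.121) = -6.06 kJ/mol
ΔG < 0, so the forward reaction is spontaneous (proceeds forward).

ΔG = -6.06 kJ/mol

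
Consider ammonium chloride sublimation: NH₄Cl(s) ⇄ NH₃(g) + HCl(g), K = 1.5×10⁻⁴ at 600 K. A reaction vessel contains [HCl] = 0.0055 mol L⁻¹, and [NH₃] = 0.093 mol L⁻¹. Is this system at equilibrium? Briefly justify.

(NH₄Cl is a pure solid — omitted from Q.)
Q = [NH₃]·[HCl] = (0.093)·(0.0055) = 5.1×10⁻⁴
Q = 5.1×10⁻⁴ > K = 1.5×10⁻⁴: net reverse reaction.

no; Q > K, reaction proceeds in reverse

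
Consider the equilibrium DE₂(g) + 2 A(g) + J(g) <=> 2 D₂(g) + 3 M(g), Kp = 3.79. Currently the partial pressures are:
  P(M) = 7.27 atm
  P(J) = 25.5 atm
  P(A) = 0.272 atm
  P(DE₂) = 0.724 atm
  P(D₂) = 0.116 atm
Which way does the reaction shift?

neither direction; the system is at equilibrium

Qp = P(D₂)²·P(M)³ / (P(DE₂)·P(A)²·P(J)) = (0.116)²·(7.27)³ / ((0.724)·(0.272)²·(25.5)) = 3.79
Qp = 3.79 = Kp, so the system is already at equilibrium.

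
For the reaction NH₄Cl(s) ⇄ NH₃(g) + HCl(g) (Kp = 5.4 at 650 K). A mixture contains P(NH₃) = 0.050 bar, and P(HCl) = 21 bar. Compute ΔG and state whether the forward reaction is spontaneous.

ΔG = -8.85 kJ/mol; the forward reaction is spontaneous

(NH₄Cl is a pure solid — omitted from Qp.)
Qp = P(NH₃)·P(HCl) = (0.050)·(21) = 1.05
ΔG = RT ln(Qp/Kp) = (8.314 J mol⁻¹ K⁻¹)(650 K) × ln(1.05/5.4)
   = (5.404 kJ/mol)(-1.638) = -8.85 kJ/mol
ΔG < 0, so the forward reaction is spontaneous (proceeds forward).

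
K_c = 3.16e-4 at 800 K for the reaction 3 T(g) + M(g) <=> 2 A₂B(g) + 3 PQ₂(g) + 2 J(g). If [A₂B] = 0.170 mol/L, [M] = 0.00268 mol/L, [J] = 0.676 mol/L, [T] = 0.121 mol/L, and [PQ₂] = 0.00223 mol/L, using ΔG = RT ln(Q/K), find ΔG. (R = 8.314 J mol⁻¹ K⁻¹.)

Q_c = [A₂B]²·[PQ₂]³·[J]² / ([T]³·[M]) = (0.170)²·(0.00223)³·(0.676)² / ((0.121)³·(0.00268)) = 3.08e-5
ΔG = RT ln(Q_c/K_c) = (8.314 J mol⁻¹ K⁻¹)(800 K) × ln(3.08e-5/3.16e-4)
   = (6.651 kJ/mol)(-2.328) = -15.5 kJ/mol
ΔG < 0, so the forward reaction is spontaneous (proceeds forward).

ΔG = -15.5 kJ/mol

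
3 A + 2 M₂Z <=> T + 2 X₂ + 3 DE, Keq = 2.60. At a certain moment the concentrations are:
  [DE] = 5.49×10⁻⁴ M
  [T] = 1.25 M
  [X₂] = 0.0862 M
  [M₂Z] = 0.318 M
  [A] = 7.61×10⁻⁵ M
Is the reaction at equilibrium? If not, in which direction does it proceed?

in the reverse direction

Q = [T]·[X₂]²·[DE]³ / ([A]³·[M₂Z]²) = (1.25)·(0.0862)²·(5.49×10⁻⁴)³ / ((7.61×10⁻⁵)³·(0.318)²) = 34.5
Q = 34.5 > Keq = 2.60, so the reverse reaction proceeds.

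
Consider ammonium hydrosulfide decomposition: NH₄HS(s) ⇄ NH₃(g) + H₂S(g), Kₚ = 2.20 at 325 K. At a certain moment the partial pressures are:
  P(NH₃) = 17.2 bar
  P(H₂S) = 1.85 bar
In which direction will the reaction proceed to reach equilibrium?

(NH₄HS is a pure solid — omitted from Qₚ.)
Qₚ = P(NH₃)·P(H₂S) = (17.2)·(1.85) = 31.8
Qₚ = 31.8 > Kₚ = 2.20, so the reverse reaction proceeds.

in the reverse direction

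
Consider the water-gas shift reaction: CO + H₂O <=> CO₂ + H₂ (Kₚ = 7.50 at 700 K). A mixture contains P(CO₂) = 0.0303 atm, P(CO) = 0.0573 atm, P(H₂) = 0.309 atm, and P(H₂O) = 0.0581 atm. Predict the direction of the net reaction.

Qₚ = P(CO₂)·P(H₂) / (P(CO)·P(H₂O)) = (0.0303)·(0.309) / ((0.0573)·(0.0581)) = 2.81
Qₚ = 2.81 < Kₚ = 7.50, so the forward reaction proceeds.

toward products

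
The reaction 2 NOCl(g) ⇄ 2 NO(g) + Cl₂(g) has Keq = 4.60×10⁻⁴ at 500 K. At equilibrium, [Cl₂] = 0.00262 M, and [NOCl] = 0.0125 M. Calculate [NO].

[NO] = 0.00524 M

At equilibrium, Keq = [NO]²·[Cl₂] / [NOCl]² = 4.60×10⁻⁴.
([NO])²·(0.00262) / (0.0125)² = 4.60×10⁻⁴
[NO]² = 2.74×10⁻⁵ ⇒ [NO] = 0.00524 M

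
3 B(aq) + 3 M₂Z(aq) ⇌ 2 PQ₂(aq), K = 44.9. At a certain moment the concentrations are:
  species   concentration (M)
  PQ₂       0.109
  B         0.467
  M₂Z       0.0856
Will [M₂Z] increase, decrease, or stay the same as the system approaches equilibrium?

Q = [PQ₂]² / ([B]³·[M₂Z]³) = (0.109)² / ((0.467)³·(0.0856)³) = 186
Q = 186 > K = 44.9: net reverse reaction.
M₂Z is a reactant, so it increases.

increase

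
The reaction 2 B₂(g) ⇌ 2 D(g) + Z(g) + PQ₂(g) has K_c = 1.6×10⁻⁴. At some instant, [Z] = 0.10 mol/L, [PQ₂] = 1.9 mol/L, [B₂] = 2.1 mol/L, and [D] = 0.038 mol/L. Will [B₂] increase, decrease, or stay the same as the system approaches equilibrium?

Q_c = [D]²·[Z]·[PQ₂] / [B₂]² = (0.038)²·(0.10)·(1.9) / (2.1)² = 6.2×10⁻⁵
Q_c = 6.2×10⁻⁵ < K_c = 1.6×10⁻⁴: net forward reaction.
B₂ is a reactant, so it decreases.

decrease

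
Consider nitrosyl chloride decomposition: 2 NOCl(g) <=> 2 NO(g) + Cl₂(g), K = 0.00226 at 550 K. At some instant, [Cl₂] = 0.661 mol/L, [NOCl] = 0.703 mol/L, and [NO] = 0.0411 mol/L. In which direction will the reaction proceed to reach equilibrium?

at equilibrium

Q = [NO]²·[Cl₂] / [NOCl]² = (0.0411)²·(0.661) / (0.703)² = 0.00226
Q = 0.00226 = K, so the system is already at equilibrium.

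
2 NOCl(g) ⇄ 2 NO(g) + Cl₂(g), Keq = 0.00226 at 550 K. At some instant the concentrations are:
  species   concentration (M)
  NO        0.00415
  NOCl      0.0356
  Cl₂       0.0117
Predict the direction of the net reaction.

to the right

Q = [NO]²·[Cl₂] / [NOCl]² = (0.00415)²·(0.0117) / (0.0356)² = 1.59×10⁻⁴
Q = 1.59×10⁻⁴ < Keq = 0.00226, so the forward reaction proceeds.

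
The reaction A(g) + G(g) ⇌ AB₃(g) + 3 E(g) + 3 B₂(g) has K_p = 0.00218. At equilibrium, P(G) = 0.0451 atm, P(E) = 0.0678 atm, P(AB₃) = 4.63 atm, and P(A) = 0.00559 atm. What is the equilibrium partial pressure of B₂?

P(B₂) = 0.0725 atm

At equilibrium, K_p = P(AB₃)·P(E)³·P(B₂)³ / (P(A)·P(G)) = 0.00218.
(4.63)·(0.0678)³·(P(B₂))³ / ((0.00559)·(0.0451)) = 0.00218
P(B₂)³ = 3.81×10⁻⁴ ⇒ P(B₂) = 0.0725 atm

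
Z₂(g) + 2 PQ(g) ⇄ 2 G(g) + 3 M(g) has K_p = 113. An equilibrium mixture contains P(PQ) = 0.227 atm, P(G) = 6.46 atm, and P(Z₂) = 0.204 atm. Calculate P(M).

At equilibrium, K_p = P(G)²·P(M)³ / (P(Z₂)·P(PQ)²) = 113.
(6.46)²·(P(M))³ / ((0.204)·(0.227)²) = 113
P(M)³ = 0.0285 ⇒ P(M) = 0.305 atm

P(M) = 0.305 atm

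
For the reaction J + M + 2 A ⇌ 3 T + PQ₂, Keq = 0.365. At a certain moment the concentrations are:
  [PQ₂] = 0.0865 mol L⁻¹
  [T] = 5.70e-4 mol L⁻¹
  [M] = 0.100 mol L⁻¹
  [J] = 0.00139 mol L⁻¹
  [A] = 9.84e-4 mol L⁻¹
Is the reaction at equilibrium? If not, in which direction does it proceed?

Q = [T]³·[PQ₂] / ([J]·[M]·[A]²) = (5.70e-4)³·(0.0865) / ((0.00139)·(0.100)·(9.84e-4)²) = 0.119
Q = 0.119 < Keq = 0.365, so the forward reaction proceeds.

to the right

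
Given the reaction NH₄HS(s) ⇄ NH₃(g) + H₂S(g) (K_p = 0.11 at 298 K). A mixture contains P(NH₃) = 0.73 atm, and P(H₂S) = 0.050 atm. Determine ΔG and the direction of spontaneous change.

ΔG = -2.73 kJ/mol; the forward reaction is spontaneous

(NH₄HS is a pure solid — omitted from Q_p.)
Q_p = P(NH₃)·P(H₂S) = (0.73)·(0.050) = 0.0365
ΔG = RT ln(Q_p/K_p) = (8.314 J mol⁻¹ K⁻¹)(298 K) × ln(0.0365/0.11)
   = (2.478 kJ/mol)(-1.103) = -2.73 kJ/mol
ΔG < 0, so the forward reaction is spontaneous (proceeds forward).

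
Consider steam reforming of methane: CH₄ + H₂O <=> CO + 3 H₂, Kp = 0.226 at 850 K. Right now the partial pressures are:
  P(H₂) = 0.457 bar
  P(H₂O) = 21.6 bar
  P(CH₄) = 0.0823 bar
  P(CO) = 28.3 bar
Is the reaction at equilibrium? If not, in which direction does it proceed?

to the left

Qp = P(CO)·P(H₂)³ / (P(CH₄)·P(H₂O)) = (28.3)·(0.457)³ / ((0.0823)·(21.6)) = 1.52
Qp = 1.52 > Kp = 0.226, so the reverse reaction proceeds.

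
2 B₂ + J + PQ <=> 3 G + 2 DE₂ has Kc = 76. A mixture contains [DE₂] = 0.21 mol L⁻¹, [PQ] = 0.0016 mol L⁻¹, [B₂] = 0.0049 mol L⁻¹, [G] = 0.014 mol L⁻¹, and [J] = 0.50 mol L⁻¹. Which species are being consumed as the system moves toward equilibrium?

Qc = [G]³·[DE₂]² / ([B₂]²·[J]·[PQ]) = (0.014)³·(0.21)² / ((0.0049)²·(0.50)·(0.0016)) = 6.3
Qc = 6.3 < Kc = 76: net forward reaction.

B₂, J, PQ (reactants)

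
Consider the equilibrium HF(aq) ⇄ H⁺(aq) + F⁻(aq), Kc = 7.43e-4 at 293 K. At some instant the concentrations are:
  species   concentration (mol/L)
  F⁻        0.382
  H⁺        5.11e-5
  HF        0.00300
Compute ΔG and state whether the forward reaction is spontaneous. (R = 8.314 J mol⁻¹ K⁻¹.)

Qc = [H⁺]·[F⁻] / [HF] = (5.11e-5)·(0.382) / (0.00300) = 0.00651
ΔG = RT ln(Qc/Kc) = (8.314 J mol⁻¹ K⁻¹)(293 K) × ln(0.00651/7.43e-4)
   = (2.436 kJ/mol)(2.170) = 5.29 kJ/mol
ΔG > 0, so the forward reaction is non-spontaneous (proceeds in reverse).

ΔG = 5.29 kJ/mol; the forward reaction is non-spontaneous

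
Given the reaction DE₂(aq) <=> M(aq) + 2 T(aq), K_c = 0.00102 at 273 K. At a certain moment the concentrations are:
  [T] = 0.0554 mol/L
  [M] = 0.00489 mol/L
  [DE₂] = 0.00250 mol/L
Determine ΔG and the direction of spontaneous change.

Q_c = [M]·[T]² / [DE₂] = (0.00489)·(0.0554)² / (0.00250) = 0.00600
ΔG = RT ln(Q_c/K_c) = (8.314 J mol⁻¹ K⁻¹)(273 K) × ln(0.00600/0.00102)
   = (2.270 kJ/mol)(1.772) = 4.02 kJ/mol
ΔG > 0, so the forward reaction is non-spontaneous (proceeds in reverse).

ΔG = 4.02 kJ/mol; the forward reaction is non-spontaneous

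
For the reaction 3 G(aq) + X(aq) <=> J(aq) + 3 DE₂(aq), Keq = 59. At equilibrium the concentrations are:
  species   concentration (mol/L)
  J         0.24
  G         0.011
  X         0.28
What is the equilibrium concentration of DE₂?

At equilibrium, Keq = [J]·[DE₂]³ / ([G]³·[X]) = 59.
(0.24)·([DE₂])³ / ((0.011)³·(0.28)) = 59
[DE₂]³ = 9.16e-5 ⇒ [DE₂] = 0.045 mol/L

[DE₂] = 0.045 mol/L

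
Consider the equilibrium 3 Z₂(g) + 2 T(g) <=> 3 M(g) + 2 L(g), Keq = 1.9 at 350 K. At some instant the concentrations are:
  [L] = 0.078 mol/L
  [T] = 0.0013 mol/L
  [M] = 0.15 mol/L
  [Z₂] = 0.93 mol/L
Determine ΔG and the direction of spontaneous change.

Q = [M]³·[L]² / ([Z₂]³·[T]²) = (0.15)³·(0.078)² / ((0.93)³·(0.0013)²) = 15.1
ΔG = RT ln(Q/Keq) = (8.314 J mol⁻¹ K⁻¹)(350 K) × ln(15.1/1.9)
   = (2.910 kJ/mol)(2.073) = 6.03 kJ/mol
ΔG > 0, so the forward reaction is non-spontaneous (proceeds in reverse).

ΔG = 6.03 kJ/mol; the forward reaction is non-spontaneous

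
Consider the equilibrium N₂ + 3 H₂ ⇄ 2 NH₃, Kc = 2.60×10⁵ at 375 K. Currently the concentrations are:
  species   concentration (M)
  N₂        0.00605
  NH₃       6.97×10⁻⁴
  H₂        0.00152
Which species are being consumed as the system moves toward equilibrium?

N₂, H₂ (reactants)

Qc = [NH₃]² / ([N₂]·[H₂]³) = (6.97×10⁻⁴)² / ((0.00605)·(0.00152)³) = 22900
Qc = 22900 < Kc = 2.60×10⁵: net forward reaction.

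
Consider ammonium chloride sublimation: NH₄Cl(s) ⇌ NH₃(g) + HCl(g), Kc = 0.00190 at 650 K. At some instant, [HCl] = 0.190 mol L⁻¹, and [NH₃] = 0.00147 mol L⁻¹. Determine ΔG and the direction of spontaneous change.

ΔG = -10.4 kJ/mol; the forward reaction is spontaneous

(NH₄Cl is a pure solid — omitted from Qc.)
Qc = [NH₃]·[HCl] = (0.00147)·(0.190) = 2.79×10⁻⁴
ΔG = RT ln(Qc/Kc) = (8.314 J mol⁻¹ K⁻¹)(650 K) × ln(2.79×10⁻⁴/0.00190)
   = (5.404 kJ/mol)(-1.918) = -10.4 kJ/mol
ΔG < 0, so the forward reaction is spontaneous (proceeds forward).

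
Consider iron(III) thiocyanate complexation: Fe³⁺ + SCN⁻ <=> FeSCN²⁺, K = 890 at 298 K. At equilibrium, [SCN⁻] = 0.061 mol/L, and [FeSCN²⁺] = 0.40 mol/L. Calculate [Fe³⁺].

[Fe³⁺] = 0.0074 mol/L

At equilibrium, K = [FeSCN²⁺] / ([Fe³⁺]·[SCN⁻]) = 890.
(0.40) / (([Fe³⁺])·(0.061)) = 890
[Fe³⁺] = 0.00737 = 0.0074 mol/L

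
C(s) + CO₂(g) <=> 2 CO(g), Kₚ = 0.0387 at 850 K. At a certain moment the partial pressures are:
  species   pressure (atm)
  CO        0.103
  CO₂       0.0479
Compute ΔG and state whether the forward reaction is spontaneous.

ΔG = 12.3 kJ/mol; the forward reaction is non-spontaneous

(C is a pure solid — omitted from Qₚ.)
Qₚ = P(CO)² / P(CO₂) = (0.103)² / (0.0479) = 0.221
ΔG = RT ln(Qₚ/Kₚ) = (8.314 J mol⁻¹ K⁻¹)(850 K) × ln(0.221/0.0387)
   = (7.067 kJ/mol)(1.742) = 12.3 kJ/mol
ΔG > 0, so the forward reaction is non-spontaneous (proceeds in reverse).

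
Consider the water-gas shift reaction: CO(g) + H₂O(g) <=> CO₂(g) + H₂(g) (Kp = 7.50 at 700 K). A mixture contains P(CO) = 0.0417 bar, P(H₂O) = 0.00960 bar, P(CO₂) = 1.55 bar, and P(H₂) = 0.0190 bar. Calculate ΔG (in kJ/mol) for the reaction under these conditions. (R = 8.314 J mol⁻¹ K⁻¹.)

ΔG = 13.3 kJ/mol

Qp = P(CO₂)·P(H₂) / (P(CO)·P(H₂O)) = (1.55)·(0.0190) / ((0.0417)·(0.00960)) = 73.6
ΔG = RT ln(Qp/Kp) = (8.314 J mol⁻¹ K⁻¹)(700 K) × ln(73.6/7.50)
   = (5.820 kJ/mol)(2.284) = 13.3 kJ/mol
ΔG > 0, so the forward reaction is non-spontaneous (proceeds in reverse).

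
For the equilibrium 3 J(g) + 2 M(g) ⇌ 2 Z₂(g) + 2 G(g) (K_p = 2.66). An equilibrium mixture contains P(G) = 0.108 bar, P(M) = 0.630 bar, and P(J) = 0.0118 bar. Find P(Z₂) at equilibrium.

P(Z₂) = 0.0122 bar

At equilibrium, K_p = P(Z₂)²·P(G)² / (P(J)³·P(M)²) = 2.66.
(P(Z₂))²·(0.108)² / ((0.0118)³·(0.630)²) = 2.66
P(Z₂)² = 1.49×10⁻⁴ ⇒ P(Z₂) = 0.0122 bar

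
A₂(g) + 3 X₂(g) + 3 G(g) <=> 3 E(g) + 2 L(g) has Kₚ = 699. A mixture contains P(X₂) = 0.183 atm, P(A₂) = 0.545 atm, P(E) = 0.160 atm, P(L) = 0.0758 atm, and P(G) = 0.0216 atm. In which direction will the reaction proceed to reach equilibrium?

Qₚ = P(E)³·P(L)² / (P(A₂)·P(X₂)³·P(G)³) = (0.160)³·(0.0758)² / ((0.545)·(0.183)³·(0.0216)³) = 699
Qₚ = 699 = Kₚ, so the system is already at equilibrium.

at equilibrium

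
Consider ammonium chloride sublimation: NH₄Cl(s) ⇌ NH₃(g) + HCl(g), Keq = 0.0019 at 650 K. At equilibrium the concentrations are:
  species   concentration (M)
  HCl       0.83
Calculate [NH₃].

(NH₄Cl is a pure solid — omitted from Keq.)
At equilibrium, Keq = [NH₃]·[HCl] = 0.0019.
([NH₃])·(0.83) = 0.0019
[NH₃] = 0.00229 = 0.0023 M

[NH₃] = 0.0023 M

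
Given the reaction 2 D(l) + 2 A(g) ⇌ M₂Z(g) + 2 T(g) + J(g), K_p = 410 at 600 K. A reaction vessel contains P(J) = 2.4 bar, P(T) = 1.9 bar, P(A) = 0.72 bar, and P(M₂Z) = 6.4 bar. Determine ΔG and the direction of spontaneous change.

ΔG = -6.70 kJ/mol; the forward reaction is spontaneous

(D is a pure liquid — omitted from Q_p.)
Q_p = P(M₂Z)·P(T)²·P(J) / P(A)² = (6.4)·(1.9)²·(2.4) / (0.72)² = 107
ΔG = RT ln(Q_p/K_p) = (8.314 J mol⁻¹ K⁻¹)(600 K) × ln(107/410)
   = (4.988 kJ/mol)(-1.343) = -6.70 kJ/mol
ΔG < 0, so the forward reaction is spontaneous (proceeds forward).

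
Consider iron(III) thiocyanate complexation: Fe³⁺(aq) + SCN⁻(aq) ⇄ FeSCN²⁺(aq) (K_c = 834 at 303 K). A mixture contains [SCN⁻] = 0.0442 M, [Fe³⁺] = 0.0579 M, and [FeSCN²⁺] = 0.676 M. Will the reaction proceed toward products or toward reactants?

Q_c = [FeSCN²⁺] / ([Fe³⁺]·[SCN⁻]) = (0.676) / ((0.0579)·(0.0442)) = 264
Q_c = 264 < K_c = 834, so the forward reaction proceeds.

toward products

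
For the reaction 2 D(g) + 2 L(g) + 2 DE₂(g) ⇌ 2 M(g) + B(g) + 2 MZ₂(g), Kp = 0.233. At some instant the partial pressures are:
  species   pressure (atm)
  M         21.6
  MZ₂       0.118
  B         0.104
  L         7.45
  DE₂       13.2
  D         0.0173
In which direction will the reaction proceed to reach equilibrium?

at equilibrium

Qp = P(M)²·P(B)·P(MZ₂)² / (P(D)²·P(L)²·P(DE₂)²) = (21.6)²·(0.104)·(0.118)² / ((0.0173)²·(7.45)²·(13.2)²) = 0.233
Qp = 0.233 = Kp, so the system is already at equilibrium.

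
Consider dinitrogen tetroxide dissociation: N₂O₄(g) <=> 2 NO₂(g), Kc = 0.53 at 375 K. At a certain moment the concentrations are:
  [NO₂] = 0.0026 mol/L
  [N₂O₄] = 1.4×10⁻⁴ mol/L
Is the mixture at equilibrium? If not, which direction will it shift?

Qc = [NO₂]² / [N₂O₄] = (0.0026)² / (1.4×10⁻⁴) = 0.048
Qc = 0.048 < Kc = 0.53: net forward reaction.

no; Q < K, reaction proceeds forward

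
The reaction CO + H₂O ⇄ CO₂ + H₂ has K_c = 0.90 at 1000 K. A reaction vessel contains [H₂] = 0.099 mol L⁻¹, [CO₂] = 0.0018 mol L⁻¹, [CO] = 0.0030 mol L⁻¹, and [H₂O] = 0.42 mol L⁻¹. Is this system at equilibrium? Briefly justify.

Q_c = [CO₂]·[H₂] / ([CO]·[H₂O]) = (0.0018)·(0.099) / ((0.0030)·(0.42)) = 0.14
Q_c = 0.14 < K_c = 0.90: net forward reaction.

no; Q < K, reaction proceeds forward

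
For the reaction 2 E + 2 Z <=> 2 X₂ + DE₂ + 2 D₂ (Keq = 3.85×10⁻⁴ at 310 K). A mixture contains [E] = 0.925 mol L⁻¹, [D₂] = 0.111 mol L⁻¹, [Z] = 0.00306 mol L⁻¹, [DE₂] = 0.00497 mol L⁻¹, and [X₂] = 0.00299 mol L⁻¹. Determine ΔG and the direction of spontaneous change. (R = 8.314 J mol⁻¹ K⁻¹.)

Q = [X₂]²·[DE₂]·[D₂]² / ([E]²·[Z]²) = (0.00299)²·(0.00497)·(0.111)² / ((0.925)²·(0.00306)²) = 6.83×10⁻⁵
ΔG = RT ln(Q/Keq) = (8.314 J mol⁻¹ K⁻¹)(310 K) × ln(6.83×10⁻⁵/3.85×10⁻⁴)
   = (2.577 kJ/mol)(-1.729) = -4.46 kJ/mol
ΔG < 0, so the forward reaction is spontaneous (proceeds forward).

ΔG = -4.46 kJ/mol; the forward reaction is spontaneous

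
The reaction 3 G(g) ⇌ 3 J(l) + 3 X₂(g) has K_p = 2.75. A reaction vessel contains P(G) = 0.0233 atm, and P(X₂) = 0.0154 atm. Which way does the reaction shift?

(J is a pure liquid — omitted from Q_p.)
Q_p = P(X₂)³ / P(G)³ = (0.0154)³ / (0.0233)³ = 0.289
Q_p = 0.289 < K_p = 2.75, so the forward reaction proceeds.

toward products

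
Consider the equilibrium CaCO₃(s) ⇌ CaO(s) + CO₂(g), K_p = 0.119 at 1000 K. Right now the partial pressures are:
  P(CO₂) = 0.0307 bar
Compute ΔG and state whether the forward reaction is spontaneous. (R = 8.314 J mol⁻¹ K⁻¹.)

ΔG = -11.3 kJ/mol; the forward reaction is spontaneous

(CaCO₃, CaO are pure solids — omitted from Q_p.)
Q_p = P(CO₂) = 0.0307
ΔG = RT ln(Q_p/K_p) = (8.314 J mol⁻¹ K⁻¹)(1000 K) × ln(0.0307/0.119)
   = (8.314 kJ/mol)(-1.355) = -11.3 kJ/mol
ΔG < 0, so the forward reaction is spontaneous (proceeds forward).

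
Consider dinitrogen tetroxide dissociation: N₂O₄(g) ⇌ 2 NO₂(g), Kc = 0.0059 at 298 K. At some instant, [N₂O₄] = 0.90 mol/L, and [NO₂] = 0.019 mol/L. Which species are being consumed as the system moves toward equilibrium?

N₂O₄ (reactants)

Qc = [NO₂]² / [N₂O₄] = (0.019)² / (0.90) = 4.0e-4
Qc = 4.0e-4 < Kc = 0.0059: net forward reaction.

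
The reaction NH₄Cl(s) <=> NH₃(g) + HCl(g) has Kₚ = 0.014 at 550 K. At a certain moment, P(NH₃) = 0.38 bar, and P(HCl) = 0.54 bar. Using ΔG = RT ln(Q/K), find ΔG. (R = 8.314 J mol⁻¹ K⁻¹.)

ΔG = 12.3 kJ/mol

(NH₄Cl is a pure solid — omitted from Qₚ.)
Qₚ = P(NH₃)·P(HCl) = (0.38)·(0.54) = 0.205
ΔG = RT ln(Qₚ/Kₚ) = (8.314 J mol⁻¹ K⁻¹)(550 K) × ln(0.205/0.014)
   = (4.573 kJ/mol)(2.684) = 12.3 kJ/mol
ΔG > 0, so the forward reaction is non-spontaneous (proceeds in reverse).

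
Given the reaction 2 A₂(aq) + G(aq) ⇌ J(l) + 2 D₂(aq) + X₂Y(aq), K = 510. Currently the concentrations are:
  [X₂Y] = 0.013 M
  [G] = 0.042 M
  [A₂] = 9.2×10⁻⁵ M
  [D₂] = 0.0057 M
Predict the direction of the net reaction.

(J is a pure liquid — omitted from Q.)
Q = [D₂]²·[X₂Y] / ([A₂]²·[G]) = (0.0057)²·(0.013) / ((9.2×10⁻⁵)²·(0.042)) = 1200
Q = 1200 > K = 510, so the reverse reaction proceeds.

in the reverse direction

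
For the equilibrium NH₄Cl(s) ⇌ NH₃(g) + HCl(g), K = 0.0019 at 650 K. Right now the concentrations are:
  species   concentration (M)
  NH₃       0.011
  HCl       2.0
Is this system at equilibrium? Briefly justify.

no; Q > K, reaction proceeds in reverse

(NH₄Cl is a pure solid — omitted from Q.)
Q = [NH₃]·[HCl] = (0.011)·(2.0) = 0.022
Q = 0.022 > K = 0.0019: net reverse reaction.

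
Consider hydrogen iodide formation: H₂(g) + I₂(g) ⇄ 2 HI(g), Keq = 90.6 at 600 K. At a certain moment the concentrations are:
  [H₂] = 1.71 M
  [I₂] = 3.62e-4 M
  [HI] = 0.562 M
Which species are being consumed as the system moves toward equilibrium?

Q = [HI]² / ([H₂]·[I₂]) = (0.562)² / ((1.71)·(3.62e-4)) = 510
Q = 510 > Keq = 90.6: net reverse reaction.

HI (products)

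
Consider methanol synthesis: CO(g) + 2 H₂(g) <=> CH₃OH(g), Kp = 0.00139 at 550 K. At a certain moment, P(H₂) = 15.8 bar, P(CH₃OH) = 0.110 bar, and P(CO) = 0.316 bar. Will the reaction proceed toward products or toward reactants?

no net change (already at equilibrium)

Qp = P(CH₃OH) / (P(CO)·P(H₂)²) = (0.110) / ((0.316)·(15.8)²) = 0.00139
Qp = 0.00139 = Kp, so the system is already at equilibrium.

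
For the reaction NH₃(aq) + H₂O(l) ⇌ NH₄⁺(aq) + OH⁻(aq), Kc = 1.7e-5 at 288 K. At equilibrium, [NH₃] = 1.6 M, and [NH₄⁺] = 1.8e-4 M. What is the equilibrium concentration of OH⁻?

(H₂O is a pure liquid — omitted from Kc.)
At equilibrium, Kc = [NH₄⁺]·[OH⁻] / [NH₃] = 1.7e-5.
(1.8e-4)·([OH⁻]) / (1.6) = 1.7e-5
[OH⁻] = 0.151 = 0.15 M

[OH⁻] = 0.15 M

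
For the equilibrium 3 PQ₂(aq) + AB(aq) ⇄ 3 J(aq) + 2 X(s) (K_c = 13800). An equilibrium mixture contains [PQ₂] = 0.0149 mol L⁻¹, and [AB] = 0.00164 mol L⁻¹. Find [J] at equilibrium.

(X is a pure solid — omitted from K_c.)
At equilibrium, K_c = [J]³ / ([PQ₂]³·[AB]) = 13800.
([J])³ / ((0.0149)³·(0.00164)) = 13800
[J]³ = 7.49×10⁻⁵ ⇒ [J] = 0.0421 mol L⁻¹

[J] = 0.0421 mol L⁻¹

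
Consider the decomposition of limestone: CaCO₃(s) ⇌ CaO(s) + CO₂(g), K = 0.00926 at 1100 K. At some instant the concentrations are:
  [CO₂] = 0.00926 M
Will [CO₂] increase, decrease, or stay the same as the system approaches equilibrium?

stay the same

(CaCO₃, CaO are pure solids — omitted from Q.)
Q = [CO₂] = 0.00926
Q = 0.00926 = K; the system is at equilibrium.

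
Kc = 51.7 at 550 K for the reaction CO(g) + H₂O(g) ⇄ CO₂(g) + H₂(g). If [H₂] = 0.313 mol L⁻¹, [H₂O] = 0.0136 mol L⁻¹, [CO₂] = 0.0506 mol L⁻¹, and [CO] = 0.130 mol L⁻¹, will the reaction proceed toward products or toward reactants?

Qc = [CO₂]·[H₂] / ([CO]·[H₂O]) = (0.0506)·(0.313) / ((0.130)·(0.0136)) = 8.96
Qc = 8.96 < Kc = 51.7, so the forward reaction proceeds.

forward (toward products)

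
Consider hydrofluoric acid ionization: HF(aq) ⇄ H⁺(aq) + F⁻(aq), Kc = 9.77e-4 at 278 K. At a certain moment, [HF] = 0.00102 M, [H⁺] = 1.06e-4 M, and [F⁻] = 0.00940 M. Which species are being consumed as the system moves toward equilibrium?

none (at equilibrium)

Qc = [H⁺]·[F⁻] / [HF] = (1.06e-4)·(0.00940) / (0.00102) = 9.77e-4
Qc = 9.77e-4 = Kc; the system is at equilibrium.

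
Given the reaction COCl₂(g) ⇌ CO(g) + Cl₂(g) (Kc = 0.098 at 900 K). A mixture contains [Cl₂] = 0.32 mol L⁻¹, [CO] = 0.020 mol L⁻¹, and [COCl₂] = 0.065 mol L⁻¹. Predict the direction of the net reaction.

Qc = [CO]·[Cl₂] / [COCl₂] = (0.020)·(0.32) / (0.065) = 0.098
Qc = 0.098 = Kc, so the system is already at equilibrium.

no net change (already at equilibrium)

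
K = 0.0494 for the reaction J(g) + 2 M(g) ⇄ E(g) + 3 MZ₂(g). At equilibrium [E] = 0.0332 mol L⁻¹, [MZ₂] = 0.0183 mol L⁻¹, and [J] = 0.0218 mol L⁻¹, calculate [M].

[M] = 0.0137 mol L⁻¹

At equilibrium, K = [E]·[MZ₂]³ / ([J]·[M]²) = 0.0494.
(0.0332)·(0.0183)³ / ((0.0218)·([M])²) = 0.0494
[M]² = 1.89e-4 ⇒ [M] = 0.0137 mol L⁻¹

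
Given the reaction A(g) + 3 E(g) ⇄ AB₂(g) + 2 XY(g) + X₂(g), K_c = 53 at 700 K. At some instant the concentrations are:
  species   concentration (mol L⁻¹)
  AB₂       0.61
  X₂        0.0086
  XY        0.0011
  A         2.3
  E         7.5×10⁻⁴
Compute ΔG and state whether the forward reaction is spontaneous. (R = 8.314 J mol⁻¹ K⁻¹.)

Q_c = [AB₂]·[XY]²·[X₂] / ([A]·[E]³) = (0.61)·(0.0011)²·(0.0086) / ((2.3)·(7.5×10⁻⁴)³) = 6.54
ΔG = RT ln(Q_c/K_c) = (8.314 J mol⁻¹ K⁻¹)(700 K) × ln(6.54/53)
   = (5.820 kJ/mol)(-2.092) = -12.2 kJ/mol
ΔG < 0, so the forward reaction is spontaneous (proceeds forward).

ΔG = -12.2 kJ/mol; the forward reaction is spontaneous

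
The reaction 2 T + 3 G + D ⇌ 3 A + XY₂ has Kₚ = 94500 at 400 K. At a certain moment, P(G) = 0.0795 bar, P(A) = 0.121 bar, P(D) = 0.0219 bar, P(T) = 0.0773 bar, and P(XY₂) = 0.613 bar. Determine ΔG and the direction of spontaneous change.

Qₚ = P(A)³·P(XY₂) / (P(T)²·P(G)³·P(D)) = (0.121)³·(0.613) / ((0.0773)²·(0.0795)³·(0.0219)) = 16500
ΔG = RT ln(Qₚ/Kₚ) = (8.314 J mol⁻¹ K⁻¹)(400 K) × ln(16500/94500)
   = (3.326 kJ/mol)(-1.745) = -5.80 kJ/mol
ΔG < 0, so the forward reaction is spontaneous (proceeds forward).

ΔG = -5.80 kJ/mol; the forward reaction is spontaneous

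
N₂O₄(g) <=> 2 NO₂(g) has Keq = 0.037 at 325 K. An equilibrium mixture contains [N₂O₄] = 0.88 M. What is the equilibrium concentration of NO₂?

[NO₂] = 0.18 M

At equilibrium, Keq = [NO₂]² / [N₂O₄] = 0.037.
([NO₂])² / (0.88) = 0.037
[NO₂]² = 0.0326 ⇒ [NO₂] = 0.18 M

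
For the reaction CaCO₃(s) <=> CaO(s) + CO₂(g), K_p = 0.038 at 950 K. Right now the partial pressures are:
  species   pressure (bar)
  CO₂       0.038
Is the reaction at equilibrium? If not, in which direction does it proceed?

(CaCO₃, CaO are pure solids — omitted from Q_p.)
Q_p = P(CO₂) = 0.038
Q_p = 0.038 = K_p, so the system is already at equilibrium.

at equilibrium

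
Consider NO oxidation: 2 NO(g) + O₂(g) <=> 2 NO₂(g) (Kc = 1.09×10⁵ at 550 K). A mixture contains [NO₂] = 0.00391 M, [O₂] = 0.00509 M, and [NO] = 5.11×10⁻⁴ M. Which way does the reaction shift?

forward (toward products)

Qc = [NO₂]² / ([NO]²·[O₂]) = (0.00391)² / ((5.11×10⁻⁴)²·(0.00509)) = 11500
Qc = 11500 < Kc = 1.09×10⁵, so the forward reaction proceeds.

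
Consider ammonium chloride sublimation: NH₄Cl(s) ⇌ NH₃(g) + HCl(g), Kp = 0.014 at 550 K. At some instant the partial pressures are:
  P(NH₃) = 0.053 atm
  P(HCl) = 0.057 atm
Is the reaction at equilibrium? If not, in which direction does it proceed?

toward products

(NH₄Cl is a pure solid — omitted from Qp.)
Qp = P(NH₃)·P(HCl) = (0.053)·(0.057) = 0.0030
Qp = 0.0030 < Kp = 0.014, so the forward reaction proceeds.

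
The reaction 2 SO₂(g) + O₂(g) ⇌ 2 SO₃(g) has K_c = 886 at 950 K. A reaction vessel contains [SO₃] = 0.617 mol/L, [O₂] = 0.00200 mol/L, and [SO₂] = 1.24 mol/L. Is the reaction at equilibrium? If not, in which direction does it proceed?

Q_c = [SO₃]² / ([SO₂]²·[O₂]) = (0.617)² / ((1.24)²·(0.00200)) = 124
Q_c = 124 < K_c = 886, so the forward reaction proceeds.

toward products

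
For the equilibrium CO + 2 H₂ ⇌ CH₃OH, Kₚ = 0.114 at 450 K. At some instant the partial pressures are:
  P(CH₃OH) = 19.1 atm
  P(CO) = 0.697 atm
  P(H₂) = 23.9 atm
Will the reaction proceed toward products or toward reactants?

Qₚ = P(CH₃OH) / (P(CO)·P(H₂)²) = (19.1) / ((0.697)·(23.9)²) = 0.0480
Qₚ = 0.0480 < Kₚ = 0.114, so the forward reaction proceeds.

forward (toward products)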